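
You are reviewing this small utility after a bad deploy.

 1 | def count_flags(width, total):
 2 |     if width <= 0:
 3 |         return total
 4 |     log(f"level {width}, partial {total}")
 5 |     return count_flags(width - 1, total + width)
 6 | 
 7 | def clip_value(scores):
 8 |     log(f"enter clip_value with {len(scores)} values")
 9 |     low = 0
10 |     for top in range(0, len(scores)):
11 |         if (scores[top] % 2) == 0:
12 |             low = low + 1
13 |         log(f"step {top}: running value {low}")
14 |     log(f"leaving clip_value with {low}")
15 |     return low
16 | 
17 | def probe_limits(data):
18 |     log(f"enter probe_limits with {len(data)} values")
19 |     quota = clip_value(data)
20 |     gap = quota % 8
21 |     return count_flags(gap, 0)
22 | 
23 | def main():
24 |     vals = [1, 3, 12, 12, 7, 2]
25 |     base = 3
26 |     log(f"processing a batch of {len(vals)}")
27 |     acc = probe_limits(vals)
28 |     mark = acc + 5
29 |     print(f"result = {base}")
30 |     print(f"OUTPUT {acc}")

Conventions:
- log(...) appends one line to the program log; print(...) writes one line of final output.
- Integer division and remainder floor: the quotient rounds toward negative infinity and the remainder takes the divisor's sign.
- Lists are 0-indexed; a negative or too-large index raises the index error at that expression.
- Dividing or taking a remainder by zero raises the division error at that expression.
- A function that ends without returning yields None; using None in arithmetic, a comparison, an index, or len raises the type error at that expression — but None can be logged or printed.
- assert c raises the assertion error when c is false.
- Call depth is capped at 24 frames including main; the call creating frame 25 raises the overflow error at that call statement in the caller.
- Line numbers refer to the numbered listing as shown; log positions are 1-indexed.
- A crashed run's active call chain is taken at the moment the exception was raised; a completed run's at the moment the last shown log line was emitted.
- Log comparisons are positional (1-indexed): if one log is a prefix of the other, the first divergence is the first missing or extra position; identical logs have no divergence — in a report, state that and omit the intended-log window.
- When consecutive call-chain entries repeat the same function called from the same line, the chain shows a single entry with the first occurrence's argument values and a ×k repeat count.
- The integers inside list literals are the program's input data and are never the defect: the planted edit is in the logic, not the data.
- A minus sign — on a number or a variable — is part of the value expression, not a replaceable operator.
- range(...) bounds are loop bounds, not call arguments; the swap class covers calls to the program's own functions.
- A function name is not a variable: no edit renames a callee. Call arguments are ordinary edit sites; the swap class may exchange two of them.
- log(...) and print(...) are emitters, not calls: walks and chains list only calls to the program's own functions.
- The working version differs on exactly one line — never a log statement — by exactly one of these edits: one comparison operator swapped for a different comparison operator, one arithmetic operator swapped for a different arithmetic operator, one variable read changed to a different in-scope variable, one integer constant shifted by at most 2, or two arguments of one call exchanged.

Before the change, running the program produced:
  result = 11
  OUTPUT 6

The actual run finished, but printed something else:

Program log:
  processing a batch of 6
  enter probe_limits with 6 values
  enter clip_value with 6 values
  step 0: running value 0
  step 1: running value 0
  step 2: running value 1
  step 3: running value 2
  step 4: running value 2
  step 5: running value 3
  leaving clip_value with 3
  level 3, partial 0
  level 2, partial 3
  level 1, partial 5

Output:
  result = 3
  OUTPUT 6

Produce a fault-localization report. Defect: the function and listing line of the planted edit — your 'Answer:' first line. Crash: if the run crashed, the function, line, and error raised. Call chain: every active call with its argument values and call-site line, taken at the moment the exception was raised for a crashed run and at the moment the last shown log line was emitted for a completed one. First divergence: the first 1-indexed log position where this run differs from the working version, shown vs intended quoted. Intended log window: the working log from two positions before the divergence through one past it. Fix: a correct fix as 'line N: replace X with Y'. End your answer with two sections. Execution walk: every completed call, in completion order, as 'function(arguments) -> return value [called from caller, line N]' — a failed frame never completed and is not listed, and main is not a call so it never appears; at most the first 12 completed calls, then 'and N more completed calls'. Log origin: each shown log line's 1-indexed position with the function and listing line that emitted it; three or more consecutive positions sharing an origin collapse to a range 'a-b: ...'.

Answer: the defect is in main at line 29.
Key fact: Nothing in the log betrays the bug — only the output does.
Call chain: main -> probe_limits([1, 3, 12, 12, 7, 2]) (called at line 27) -> count_flags(3, 0) (called at line 21) -> count_flags(2, 3) (called at line 5) ×2.
First divergence: there is none — every log position agrees.
Execution walk:
  clip_value([1, 3, 12, 12, 7, 2]) -> 3  [called from probe_limits, line 19]
  count_flags(0, 6) -> 6  [called from count_flags, line 5]
  count_flags(1, 5) -> 6  [called from count_flags, line 5]
  count_flags(2, 3) -> 6  [called from count_flags, line 5]
  count_flags(3, 0) -> 6  [called from probe_limits, line 21]
  probe_limits([1, 3, 12, 12, 7, 2]) -> 6  [called from main, line 27]
Log origin:
  1: emitted by main (line 26)
  2: emitted by probe_limits (line 18)
  3: emitted by clip_value (line 8)
  4-9: emitted by clip_value (line 13)
  10: emitted by clip_value (line 14)
  11-13: emitted by count_flags (line 4)
A correct fix: line 29: replace `base` with `mark`.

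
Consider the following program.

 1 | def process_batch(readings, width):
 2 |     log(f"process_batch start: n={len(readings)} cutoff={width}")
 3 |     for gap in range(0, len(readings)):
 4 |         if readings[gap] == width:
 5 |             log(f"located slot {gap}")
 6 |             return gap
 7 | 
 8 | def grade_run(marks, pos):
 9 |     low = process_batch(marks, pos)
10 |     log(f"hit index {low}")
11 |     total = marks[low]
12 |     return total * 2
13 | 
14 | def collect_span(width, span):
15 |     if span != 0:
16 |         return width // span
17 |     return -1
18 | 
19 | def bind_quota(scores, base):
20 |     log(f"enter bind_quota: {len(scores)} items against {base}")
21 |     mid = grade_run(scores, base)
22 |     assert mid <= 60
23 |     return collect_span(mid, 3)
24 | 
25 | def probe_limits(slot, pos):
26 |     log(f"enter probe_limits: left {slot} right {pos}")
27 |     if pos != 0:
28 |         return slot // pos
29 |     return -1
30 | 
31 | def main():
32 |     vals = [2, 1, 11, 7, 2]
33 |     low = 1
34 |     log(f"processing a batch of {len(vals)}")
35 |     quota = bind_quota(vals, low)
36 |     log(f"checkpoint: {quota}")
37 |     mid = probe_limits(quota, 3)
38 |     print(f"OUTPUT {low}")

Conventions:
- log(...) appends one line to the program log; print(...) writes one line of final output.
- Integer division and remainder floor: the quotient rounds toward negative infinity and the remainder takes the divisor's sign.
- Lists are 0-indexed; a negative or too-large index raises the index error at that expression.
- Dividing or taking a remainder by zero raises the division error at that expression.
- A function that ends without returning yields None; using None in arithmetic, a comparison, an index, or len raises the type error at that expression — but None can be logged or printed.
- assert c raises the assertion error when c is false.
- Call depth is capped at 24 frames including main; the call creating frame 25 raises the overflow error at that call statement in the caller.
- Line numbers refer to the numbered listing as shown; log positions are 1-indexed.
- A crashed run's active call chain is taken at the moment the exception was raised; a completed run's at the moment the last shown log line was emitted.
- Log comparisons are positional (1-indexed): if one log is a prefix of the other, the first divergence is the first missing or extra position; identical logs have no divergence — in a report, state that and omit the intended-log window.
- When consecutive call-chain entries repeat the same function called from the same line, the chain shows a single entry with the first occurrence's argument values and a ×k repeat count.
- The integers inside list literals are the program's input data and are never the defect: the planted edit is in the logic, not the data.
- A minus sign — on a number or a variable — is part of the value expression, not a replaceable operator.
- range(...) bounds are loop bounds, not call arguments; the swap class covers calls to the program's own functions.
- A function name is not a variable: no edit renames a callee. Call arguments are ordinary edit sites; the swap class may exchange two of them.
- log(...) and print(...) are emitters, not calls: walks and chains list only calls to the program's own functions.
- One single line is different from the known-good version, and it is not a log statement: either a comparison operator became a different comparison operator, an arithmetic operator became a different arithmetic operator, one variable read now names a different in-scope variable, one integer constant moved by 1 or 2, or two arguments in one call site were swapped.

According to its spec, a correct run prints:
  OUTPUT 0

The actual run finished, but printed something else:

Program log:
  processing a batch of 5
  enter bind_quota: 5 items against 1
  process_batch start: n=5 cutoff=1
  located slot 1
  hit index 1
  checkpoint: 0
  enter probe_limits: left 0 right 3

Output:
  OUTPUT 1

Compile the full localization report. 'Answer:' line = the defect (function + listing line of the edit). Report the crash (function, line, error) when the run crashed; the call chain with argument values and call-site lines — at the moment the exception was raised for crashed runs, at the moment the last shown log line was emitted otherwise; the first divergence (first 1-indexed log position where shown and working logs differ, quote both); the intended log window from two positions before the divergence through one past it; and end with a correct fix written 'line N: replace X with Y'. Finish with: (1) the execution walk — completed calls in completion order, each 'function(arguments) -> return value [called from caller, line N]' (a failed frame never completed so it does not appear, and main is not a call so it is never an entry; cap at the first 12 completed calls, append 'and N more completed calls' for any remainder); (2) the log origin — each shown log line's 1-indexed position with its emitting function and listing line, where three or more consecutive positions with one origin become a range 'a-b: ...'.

Answer: the defect is in main at line 38.
Key observation: The logs agree in full; only the final output differs.
Call chain: main -> probe_limits(0, 3) (called at line 37).
First divergence: none (the log streams are identical).
Execution walk:
  process_batch([2, 1, 11, 7, 2], 1) -> 1  [called from grade_run, line 9]
  grade_run([2, 1, 11, 7, 2], 1) -> 2  [called from bind_quota, line 21]
  collect_span(2, 3) -> 0  [called from bind_quota, line 23]
  bind_quota([2, 1, 11, 7, 2], 1) -> 0  [called from main, line 35]
  probe_limits(0, 3) -> 0  [called from main, line 37]
Log line origins:
  1: emitted by main (line 34)
  2: emitted by bind_quota (line 20)
  3: emitted by process_batch (line 2)
  4: emitted by process_batch (line 5)
  5: emitted by grade_run (line 10)
  6: emitted by main (line 36)
  7: emitted by probe_limits (line 26)
A correct fix: line 38: replace `low` with `mid`.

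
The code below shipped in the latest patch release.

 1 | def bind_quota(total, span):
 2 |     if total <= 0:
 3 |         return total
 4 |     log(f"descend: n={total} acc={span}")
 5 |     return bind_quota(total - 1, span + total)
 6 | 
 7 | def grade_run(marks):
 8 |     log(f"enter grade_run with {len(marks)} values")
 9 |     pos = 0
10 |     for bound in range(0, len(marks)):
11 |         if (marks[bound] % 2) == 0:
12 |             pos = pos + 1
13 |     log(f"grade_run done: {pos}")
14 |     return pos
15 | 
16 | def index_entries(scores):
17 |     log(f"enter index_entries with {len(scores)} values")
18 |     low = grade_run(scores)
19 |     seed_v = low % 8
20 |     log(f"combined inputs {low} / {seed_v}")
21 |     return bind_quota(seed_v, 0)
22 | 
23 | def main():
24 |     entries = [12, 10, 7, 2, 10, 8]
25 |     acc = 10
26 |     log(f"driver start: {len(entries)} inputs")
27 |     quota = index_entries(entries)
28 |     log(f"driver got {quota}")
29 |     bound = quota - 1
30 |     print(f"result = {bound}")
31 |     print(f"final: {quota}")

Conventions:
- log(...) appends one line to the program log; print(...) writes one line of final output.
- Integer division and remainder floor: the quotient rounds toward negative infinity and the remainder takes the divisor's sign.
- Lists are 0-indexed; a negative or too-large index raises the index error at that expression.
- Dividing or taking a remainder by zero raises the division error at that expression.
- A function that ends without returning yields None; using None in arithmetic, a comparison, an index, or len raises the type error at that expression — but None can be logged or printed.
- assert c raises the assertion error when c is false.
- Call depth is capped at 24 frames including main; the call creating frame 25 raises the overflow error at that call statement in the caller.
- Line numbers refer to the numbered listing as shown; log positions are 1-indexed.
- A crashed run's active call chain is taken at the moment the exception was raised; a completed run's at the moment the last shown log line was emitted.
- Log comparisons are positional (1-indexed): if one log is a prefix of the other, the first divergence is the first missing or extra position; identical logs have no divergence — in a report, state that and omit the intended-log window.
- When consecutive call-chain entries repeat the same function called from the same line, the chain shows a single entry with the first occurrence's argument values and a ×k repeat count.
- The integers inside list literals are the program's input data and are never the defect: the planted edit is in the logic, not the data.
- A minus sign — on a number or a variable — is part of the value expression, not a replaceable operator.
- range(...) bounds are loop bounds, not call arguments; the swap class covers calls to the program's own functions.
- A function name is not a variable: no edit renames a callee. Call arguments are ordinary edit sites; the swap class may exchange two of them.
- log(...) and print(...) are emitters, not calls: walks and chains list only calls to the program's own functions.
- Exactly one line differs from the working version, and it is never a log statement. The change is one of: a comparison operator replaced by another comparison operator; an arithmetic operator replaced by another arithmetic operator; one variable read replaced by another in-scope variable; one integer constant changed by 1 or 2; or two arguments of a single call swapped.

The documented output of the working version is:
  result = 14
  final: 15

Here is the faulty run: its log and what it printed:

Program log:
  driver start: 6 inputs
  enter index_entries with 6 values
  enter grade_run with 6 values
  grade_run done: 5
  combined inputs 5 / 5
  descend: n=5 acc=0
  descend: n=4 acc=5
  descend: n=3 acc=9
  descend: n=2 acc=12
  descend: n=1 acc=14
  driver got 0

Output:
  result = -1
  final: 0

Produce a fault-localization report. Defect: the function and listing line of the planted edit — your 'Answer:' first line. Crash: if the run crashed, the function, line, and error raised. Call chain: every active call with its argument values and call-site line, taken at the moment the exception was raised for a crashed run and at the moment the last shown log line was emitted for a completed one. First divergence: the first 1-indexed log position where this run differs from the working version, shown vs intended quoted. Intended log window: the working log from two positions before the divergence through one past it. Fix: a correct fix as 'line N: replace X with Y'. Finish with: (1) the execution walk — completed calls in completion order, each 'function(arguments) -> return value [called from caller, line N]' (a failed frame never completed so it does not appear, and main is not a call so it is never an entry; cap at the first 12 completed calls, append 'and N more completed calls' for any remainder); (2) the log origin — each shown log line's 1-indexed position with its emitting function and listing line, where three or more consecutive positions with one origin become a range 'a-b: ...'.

Answer: the defect is in bind_quota at line 3.
Key observation: Everything matches until log position 11, which reads 'driver got 0' in place of 'driver got 15'.
Call chain: main.
First divergence: at position 11 the run shows 'driver got 0' where the working version logs 'driver got 15'.
Intended log window:
  9: descend: n=2 acc=12
  10: descend: n=1 acc=14
  11: driver got 15
Execution walk:
  grade_run([12, 10, 7, 2, 10, 8]) -> 5  [called from index_entries, line 18]
  bind_quota(0, 15) -> 0  [called from bind_quota, line 5]
  bind_quota(1, 14) -> 0  [called from bind_quota, line 5]
  bind_quota(2, 12) -> 0  [called from bind_quota, line 5]
  bind_quota(3, 9) -> 0  [called from bind_quota, line 5]
  bind_quota(4, 5) -> 0  [called from bind_quota, line 5]
  bind_quota(5, 0) -> 0  [called from index_entries, line 21]
  index_entries([12, 10, 7, 2, 10, 8]) -> 0  [called from main, line 27]
Log origin:
  1: emitted by main (line 26)
  2: emitted by index_entries (line 17)
  3: emitted by grade_run (line 8)
  4: emitted by grade_run (line 13)
  5: emitted by index_entries (line 20)
  6-10: emitted by bind_quota (line 4)
  11: emitted by main (line 28)
A correct fix: line 3: replace `total` with `span`.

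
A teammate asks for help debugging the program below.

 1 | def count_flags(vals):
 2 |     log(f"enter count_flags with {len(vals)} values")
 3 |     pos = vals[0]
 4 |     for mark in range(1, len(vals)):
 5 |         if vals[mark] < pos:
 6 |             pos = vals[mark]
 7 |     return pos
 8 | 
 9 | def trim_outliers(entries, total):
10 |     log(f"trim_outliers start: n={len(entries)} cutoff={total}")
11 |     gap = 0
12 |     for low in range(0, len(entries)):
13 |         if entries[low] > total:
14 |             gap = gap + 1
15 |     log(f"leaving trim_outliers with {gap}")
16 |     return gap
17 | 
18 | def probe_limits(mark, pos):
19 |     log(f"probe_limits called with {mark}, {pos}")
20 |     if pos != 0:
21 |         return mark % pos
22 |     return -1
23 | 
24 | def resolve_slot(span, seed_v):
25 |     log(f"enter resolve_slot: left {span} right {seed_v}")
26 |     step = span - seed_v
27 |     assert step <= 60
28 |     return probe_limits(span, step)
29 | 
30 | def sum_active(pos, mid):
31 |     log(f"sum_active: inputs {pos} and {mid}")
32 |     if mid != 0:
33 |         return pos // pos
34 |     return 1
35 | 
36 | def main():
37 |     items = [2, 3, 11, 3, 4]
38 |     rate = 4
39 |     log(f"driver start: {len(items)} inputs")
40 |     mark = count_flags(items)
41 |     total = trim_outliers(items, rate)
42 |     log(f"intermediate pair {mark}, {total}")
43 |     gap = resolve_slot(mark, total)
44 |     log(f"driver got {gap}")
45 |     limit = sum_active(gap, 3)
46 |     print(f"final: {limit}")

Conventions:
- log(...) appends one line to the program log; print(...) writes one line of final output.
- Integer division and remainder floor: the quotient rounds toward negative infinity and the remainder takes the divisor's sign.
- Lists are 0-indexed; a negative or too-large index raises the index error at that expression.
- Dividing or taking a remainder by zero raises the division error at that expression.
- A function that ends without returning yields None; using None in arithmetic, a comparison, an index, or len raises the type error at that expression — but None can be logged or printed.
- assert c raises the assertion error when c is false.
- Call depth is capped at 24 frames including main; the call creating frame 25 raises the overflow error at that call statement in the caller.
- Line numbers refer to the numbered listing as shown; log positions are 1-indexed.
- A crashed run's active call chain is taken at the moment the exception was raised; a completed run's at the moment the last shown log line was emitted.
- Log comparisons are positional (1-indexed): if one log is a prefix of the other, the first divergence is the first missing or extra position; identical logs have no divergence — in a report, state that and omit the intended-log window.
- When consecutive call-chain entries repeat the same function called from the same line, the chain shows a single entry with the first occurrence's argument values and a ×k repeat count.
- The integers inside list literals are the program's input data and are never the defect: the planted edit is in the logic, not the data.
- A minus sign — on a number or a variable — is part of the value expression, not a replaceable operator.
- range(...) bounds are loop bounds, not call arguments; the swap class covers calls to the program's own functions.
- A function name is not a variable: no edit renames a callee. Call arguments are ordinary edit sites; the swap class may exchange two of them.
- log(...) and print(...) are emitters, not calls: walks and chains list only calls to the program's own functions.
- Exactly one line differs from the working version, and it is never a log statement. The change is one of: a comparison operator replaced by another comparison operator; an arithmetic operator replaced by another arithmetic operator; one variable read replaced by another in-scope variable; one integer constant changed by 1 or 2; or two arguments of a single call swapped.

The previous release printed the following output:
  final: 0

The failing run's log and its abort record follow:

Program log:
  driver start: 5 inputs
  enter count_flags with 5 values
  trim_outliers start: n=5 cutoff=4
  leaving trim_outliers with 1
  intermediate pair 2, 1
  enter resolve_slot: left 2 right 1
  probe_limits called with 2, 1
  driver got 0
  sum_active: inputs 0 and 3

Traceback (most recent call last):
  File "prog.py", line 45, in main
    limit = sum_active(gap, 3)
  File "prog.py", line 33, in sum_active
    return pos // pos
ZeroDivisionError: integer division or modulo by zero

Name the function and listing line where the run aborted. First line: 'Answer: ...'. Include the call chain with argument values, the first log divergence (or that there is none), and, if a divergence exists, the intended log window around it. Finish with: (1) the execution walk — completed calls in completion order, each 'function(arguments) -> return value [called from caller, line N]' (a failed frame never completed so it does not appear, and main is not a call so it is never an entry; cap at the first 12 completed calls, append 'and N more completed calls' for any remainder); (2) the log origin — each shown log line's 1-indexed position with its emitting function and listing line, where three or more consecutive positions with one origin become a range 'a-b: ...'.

Answer: the error was raised in sum_active, line 33.
Key fact: The log gives no warning — it matches the intended run right up to the abort.
Call chain: main -> sum_active(0, 3) (called at line 45).
First divergence: there is none — every log position agrees.
Execution walk:
  count_flags([2, 3, 11, 3, 4]) -> 2  [called from main, line 40]
  trim_outliers([2, 3, 11, 3, 4], 4) -> 1  [called from main, line 41]
  probe_limits(2, 1) -> 0  [called from resolve_slot, line 28]
  resolve_slot(2, 1) -> 0  [called from main, line 43]
Log line origins:
  1: from main, line 39
  2: from count_flags, line 2
  3: from trim_outliers, line 10
  4: from trim_outliers, line 15
  5: from main, line 42
  6: from resolve_slot, line 25
  7: from probe_limits, line 19
  8: from main, line 44
  9: from sum_active, line 31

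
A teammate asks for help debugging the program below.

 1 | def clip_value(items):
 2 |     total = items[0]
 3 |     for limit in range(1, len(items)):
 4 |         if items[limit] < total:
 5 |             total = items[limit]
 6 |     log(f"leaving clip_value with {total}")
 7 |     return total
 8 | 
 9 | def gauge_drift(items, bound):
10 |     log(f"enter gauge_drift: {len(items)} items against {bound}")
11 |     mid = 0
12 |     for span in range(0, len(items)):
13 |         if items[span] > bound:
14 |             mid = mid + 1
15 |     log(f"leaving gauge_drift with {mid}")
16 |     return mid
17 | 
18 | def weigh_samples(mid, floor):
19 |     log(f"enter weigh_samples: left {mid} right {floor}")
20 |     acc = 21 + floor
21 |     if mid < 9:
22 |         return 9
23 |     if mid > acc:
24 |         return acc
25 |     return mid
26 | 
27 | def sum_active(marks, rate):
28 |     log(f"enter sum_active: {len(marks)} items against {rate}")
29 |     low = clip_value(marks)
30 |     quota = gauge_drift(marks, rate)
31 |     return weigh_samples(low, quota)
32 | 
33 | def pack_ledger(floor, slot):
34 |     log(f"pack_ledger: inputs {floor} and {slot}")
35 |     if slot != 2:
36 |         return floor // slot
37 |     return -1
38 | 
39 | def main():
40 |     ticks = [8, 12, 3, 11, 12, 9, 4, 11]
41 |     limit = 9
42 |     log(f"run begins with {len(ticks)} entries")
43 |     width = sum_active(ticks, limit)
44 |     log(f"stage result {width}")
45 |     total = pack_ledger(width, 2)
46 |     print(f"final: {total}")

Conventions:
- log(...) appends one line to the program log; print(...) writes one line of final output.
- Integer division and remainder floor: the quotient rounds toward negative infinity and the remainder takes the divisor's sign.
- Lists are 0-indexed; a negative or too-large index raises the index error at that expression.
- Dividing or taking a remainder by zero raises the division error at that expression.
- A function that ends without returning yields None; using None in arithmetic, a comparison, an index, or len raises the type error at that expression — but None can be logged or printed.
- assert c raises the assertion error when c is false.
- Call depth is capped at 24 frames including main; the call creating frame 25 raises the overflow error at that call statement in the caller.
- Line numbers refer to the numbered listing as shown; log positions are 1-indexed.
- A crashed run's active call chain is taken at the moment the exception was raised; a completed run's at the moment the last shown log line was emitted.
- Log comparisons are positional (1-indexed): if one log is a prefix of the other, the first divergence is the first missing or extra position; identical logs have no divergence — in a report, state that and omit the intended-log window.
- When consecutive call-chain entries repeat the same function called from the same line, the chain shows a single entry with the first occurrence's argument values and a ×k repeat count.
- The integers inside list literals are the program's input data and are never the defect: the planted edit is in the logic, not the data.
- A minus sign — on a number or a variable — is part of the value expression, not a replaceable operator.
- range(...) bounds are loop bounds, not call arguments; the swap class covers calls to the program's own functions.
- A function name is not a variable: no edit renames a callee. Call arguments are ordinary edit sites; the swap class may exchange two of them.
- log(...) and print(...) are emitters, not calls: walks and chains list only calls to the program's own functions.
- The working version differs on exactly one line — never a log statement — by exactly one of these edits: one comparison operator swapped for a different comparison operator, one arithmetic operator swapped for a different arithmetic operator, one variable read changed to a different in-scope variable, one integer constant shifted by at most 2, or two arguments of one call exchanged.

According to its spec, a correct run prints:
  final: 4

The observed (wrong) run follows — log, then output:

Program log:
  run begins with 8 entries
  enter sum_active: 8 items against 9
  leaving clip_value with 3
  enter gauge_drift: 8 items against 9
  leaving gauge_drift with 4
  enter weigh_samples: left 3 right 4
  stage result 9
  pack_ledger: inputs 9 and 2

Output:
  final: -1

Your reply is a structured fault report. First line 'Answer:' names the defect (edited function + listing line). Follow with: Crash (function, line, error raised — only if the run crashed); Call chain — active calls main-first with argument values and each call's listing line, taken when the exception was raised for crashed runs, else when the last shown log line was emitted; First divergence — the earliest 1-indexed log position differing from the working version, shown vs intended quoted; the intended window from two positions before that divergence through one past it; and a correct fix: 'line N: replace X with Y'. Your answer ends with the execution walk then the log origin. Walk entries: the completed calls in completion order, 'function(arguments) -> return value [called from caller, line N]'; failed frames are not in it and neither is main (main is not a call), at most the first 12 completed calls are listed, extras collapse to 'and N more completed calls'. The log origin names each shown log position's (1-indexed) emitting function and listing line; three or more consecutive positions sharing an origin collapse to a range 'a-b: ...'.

Answer: the defect is in pack_ledger at line 35.
Key observation: The logs agree in full; only the final output differs.
Call chain: main -> pack_ledger(9, 2) (called at line 45).
First divergence: none; the two logs match at every position.
Execution walk:
  clip_value([8, 12, 3, 11, 12, 9, 4, 11]) -> 3  [called from sum_active, line 29]
  gauge_drift([8, 12, 3, 11, 12, 9, 4, 11], 9) -> 4  [called from sum_active, line 30]
  weigh_samples(3, 4) -> 9  [called from sum_active, line 31]
  sum_active([8, 12, 3, 11, 12, 9, 4, 11], 9) -> 9  [called from main, line 43]
  pack_ledger(9, 2) -> -1  [called from main, line 45]
Log origin:
  1 — main, line 42
  2 — sum_active, line 28
  3 — clip_value, line 6
  4 — gauge_drift, line 10
  5 — gauge_drift, line 15
  6 — weigh_samples, line 19
  7 — main, line 44
  8 — pack_ledger, line 34
A correct fix: line 35: replace `2` with `0`.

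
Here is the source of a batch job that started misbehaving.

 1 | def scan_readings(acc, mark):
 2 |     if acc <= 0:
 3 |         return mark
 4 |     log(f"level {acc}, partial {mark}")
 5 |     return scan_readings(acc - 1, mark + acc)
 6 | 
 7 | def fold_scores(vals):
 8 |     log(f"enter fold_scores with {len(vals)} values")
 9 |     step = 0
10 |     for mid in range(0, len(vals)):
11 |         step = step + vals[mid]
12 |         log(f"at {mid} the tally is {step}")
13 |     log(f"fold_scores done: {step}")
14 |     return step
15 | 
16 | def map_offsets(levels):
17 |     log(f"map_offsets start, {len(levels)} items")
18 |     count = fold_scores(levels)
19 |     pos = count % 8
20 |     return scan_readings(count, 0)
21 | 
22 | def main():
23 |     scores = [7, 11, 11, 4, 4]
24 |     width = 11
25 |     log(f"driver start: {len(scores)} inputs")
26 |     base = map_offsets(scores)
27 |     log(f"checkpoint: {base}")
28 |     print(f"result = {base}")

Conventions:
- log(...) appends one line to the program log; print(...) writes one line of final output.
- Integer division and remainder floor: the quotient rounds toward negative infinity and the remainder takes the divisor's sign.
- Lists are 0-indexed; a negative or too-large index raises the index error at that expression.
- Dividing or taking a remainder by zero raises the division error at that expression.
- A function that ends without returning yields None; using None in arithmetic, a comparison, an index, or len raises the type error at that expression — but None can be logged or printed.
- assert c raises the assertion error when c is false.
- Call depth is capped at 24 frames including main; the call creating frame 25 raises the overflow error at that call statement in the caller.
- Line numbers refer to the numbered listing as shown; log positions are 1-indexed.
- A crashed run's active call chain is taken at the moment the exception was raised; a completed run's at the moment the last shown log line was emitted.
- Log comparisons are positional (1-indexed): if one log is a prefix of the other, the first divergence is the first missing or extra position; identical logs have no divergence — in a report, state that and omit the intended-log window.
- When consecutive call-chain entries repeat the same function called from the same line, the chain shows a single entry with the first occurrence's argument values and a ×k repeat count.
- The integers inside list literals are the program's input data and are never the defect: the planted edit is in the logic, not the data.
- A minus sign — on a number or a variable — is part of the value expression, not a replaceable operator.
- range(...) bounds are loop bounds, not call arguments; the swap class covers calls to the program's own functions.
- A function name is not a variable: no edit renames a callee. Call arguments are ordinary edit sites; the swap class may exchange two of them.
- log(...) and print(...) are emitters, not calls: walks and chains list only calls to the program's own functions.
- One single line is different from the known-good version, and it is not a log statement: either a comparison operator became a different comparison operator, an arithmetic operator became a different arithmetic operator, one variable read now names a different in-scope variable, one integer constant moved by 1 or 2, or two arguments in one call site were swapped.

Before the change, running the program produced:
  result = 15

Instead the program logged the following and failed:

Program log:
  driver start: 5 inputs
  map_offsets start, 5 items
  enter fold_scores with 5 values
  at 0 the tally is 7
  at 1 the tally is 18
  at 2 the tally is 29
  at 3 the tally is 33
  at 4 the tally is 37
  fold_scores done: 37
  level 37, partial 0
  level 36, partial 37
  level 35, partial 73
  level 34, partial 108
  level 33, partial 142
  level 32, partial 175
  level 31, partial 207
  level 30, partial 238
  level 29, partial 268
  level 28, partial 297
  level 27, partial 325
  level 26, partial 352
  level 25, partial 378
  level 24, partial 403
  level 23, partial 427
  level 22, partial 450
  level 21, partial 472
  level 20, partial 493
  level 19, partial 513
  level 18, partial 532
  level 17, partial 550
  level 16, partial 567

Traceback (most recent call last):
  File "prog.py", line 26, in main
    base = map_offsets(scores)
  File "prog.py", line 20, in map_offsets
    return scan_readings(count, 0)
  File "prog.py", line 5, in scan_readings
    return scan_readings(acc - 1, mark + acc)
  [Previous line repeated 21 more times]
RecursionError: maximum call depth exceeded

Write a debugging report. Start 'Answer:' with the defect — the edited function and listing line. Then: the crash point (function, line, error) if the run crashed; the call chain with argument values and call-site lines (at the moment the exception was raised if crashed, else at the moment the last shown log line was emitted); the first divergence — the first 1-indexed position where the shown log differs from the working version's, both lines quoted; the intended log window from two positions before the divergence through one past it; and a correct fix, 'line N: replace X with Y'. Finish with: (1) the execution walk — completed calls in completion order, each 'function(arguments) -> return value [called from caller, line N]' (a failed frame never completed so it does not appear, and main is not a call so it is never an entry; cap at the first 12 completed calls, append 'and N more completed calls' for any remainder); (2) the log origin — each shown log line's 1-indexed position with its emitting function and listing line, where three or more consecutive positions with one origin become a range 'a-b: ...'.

Answer: the defect is in map_offsets at line 20.
Key observation: At log position 10 the runs split — shown 'level 37, partial 0', but the working version logs 'level 5, partial 0'.
Crash: scan_readings, line 5, RecursionError.
Call chain: main -> map_offsets([7, 11, 11, 4, 4]) (called at line 26) -> scan_readings(37, 0) (called at line 20) -> scan_readings(36, 37) (called at line 5) ×21.
First divergence: position 10; shown 'level 37, partial 0' vs intended 'level 5, partial 0'.
Intended log window:
  8: at 4 the tally is 37
  9: fold_scores done: 37
  10: level 5, partial 0
  11: level 4, partial 5
Execution walk:
  fold_scores([7, 11, 11, 4, 4]) -> 37  [called from map_offsets, line 18]
Log origin:
  1: logged in main at line 25
  2: logged in map_offsets at line 17
  3: logged in fold_scores at line 8
  4-8: logged in fold_scores at line 12
  9: logged in fold_scores at line 13
  10-31: logged in scan_readings at line 4
A correct fix: line 20: replace `count` with `pos`.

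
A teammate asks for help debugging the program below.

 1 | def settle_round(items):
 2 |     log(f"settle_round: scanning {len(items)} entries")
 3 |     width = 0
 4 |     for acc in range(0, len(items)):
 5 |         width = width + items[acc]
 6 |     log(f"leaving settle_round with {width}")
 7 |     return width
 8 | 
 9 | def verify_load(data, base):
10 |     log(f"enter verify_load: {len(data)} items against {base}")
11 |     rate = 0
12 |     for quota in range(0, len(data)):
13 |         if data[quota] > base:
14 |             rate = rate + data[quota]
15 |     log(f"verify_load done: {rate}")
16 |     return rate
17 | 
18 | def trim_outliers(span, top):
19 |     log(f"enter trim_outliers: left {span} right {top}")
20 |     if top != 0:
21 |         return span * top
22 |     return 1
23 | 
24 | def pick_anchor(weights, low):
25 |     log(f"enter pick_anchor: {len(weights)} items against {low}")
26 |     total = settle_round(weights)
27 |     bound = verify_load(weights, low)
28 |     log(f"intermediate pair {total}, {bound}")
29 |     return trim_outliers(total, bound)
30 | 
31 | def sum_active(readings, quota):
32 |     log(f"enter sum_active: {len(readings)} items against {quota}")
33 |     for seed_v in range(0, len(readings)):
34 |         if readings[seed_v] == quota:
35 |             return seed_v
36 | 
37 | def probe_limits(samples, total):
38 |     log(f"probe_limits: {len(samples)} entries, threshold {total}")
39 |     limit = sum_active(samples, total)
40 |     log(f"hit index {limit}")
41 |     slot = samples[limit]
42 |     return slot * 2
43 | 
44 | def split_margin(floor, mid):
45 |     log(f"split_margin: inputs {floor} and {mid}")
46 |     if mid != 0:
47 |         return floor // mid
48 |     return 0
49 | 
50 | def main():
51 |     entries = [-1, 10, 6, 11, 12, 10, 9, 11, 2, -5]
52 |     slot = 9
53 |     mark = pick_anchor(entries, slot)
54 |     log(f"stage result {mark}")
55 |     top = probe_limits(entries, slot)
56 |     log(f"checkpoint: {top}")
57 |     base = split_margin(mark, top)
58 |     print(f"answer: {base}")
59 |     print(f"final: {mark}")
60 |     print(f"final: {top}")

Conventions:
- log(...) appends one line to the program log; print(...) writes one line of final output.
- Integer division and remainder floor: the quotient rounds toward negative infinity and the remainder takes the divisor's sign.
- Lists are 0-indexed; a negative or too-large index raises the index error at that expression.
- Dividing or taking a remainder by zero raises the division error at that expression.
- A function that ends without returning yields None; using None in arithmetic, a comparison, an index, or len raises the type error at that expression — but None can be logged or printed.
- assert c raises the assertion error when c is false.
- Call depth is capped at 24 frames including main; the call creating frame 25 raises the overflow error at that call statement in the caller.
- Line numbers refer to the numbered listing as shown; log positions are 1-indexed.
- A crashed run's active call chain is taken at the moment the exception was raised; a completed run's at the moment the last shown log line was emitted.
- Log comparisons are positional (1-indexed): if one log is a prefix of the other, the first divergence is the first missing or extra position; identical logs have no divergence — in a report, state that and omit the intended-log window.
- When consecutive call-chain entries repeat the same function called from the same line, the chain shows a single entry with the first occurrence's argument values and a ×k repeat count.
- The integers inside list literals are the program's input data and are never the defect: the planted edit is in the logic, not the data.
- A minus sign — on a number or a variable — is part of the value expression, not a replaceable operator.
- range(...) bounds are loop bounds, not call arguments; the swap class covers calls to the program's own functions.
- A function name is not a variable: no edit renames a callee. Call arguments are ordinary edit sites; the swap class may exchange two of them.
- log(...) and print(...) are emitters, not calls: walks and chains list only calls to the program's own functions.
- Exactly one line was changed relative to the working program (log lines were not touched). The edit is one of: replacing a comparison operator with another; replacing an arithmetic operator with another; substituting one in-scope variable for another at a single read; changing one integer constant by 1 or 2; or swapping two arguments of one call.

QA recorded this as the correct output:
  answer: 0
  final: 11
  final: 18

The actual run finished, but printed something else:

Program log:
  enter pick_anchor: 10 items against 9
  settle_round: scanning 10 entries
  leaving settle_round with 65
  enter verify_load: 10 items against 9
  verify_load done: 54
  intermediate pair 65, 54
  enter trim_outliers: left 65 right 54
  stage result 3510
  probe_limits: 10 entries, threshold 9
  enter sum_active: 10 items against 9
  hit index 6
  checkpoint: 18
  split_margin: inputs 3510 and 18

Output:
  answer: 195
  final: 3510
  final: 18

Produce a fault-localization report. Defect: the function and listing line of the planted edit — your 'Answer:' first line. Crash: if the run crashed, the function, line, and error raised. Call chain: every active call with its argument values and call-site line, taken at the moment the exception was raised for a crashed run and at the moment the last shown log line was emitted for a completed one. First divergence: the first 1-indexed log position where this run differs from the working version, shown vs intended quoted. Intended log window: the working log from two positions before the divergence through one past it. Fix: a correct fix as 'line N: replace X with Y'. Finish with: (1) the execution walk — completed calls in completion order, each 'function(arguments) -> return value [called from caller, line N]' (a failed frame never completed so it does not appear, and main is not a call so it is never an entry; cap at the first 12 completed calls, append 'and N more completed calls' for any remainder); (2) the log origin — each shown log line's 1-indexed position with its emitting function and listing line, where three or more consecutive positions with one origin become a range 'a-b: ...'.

Answer: the defect is in trim_outliers at line 21.
Key fact: The log first diverges at position 8: the faulty run prints 'stage result 3510' where the working version prints 'stage result 11'.
Call chain: main -> split_margin(3510, 18) (called at line 57).
First divergence: position 8 — shown 'stage result 3510', intended 'stage result 11'.
Intended log window:
  6: intermediate pair 65, 54
  7: enter trim_outliers: left 65 right 54
  8: stage result 11
  9: probe_limits: 10 entries, threshold 9
Execution walk:
  settle_round([-1, 10, 6, 11, 12, 10, 9, 11, 2, -5]) -> 65  [called from pick_anchor, line 26]
  verify_load([-1, 10, 6, 11, 12, 10, 9, 11, 2, -5], 9) -> 54  [called from pick_anchor, line 27]
  trim_outliers(65, 54) -> 3510  [called from pick_anchor, line 29]
  pick_anchor([-1, 10, 6, 11, 12, 10, 9, 11, 2, -5], 9) -> 3510  [called from main, line 53]
  sum_active([-1, 10, 6, 11, 12, 10, 9, 11, 2, -5], 9) -> 6  [called from probe_limits, line 39]
  probe_limits([-1, 10, 6, 11, 12, 10, 9, 11, 2, -5], 9) -> 18  [called from main, line 55]
  split_margin(3510, 18) -> 195  [called from main, line 57]
Log origin:
  1: from pick_anchor, line 25
  2: from settle_round, line 2
  3: from settle_round, line 6
  4: from verify_load, line 10
  5: from verify_load, line 15
  6: from pick_anchor, line 28
  7: from trim_outliers, line 19
  8: from main, line 54
  9: from probe_limits, line 38
  10: from sum_active, line 32
  11: from probe_limits, line 40
  12: from main, line 56
  13: from split_margin, line 45
A correct fix: line 21: replace `*` with `%`.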